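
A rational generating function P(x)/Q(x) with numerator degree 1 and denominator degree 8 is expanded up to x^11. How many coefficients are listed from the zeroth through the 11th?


Expanding up to x^11 gives the coefficients for x^0, x^1, ..., x^11.
That is 11 + 1 = 12 coefficients in total.

12


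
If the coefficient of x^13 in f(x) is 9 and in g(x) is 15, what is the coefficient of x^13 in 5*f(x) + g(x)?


Scalar multiplication scales coefficients: 5 * 9 = 45.
Then add the g coefficient: 45 + 15
= 60

60


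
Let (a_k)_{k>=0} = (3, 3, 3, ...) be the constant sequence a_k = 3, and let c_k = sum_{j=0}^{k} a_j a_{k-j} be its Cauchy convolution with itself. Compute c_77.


Since a_j = 3 for all j >= 0, the convolution sum becomes
c_k = sum_{j=0}^{k} 3 * 3 = 9 * (k + 1).
Equivalently, the generating function of (a_k) is 3/(1 - x) and its square is 9/(1 - x)^2 = sum_{k>=0} 9(k + 1) x^k.
For k = 77: 9 * 78 = 702.

702


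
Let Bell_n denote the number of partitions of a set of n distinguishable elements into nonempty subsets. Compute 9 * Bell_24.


Bell_24 can be computed from the Bell triangle or from Dobinski's identity Bell_n = (1/e) * sum_{k>=0} k^n / k!.
Computing Bell_24 = 445958869294805289.
Then 9 * 445958869294805289 = 4013629823653247601.

4013629823653247601


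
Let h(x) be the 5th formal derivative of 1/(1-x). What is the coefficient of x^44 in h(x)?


Differentiating 5 times: d^5/dx^5 [1/(1-x)] = 5!/(1-x)^6.
The expansion 1/(1-x)^6 = sum_{k>=0} C(k+5, 5) x^k, so the coefficient of x^n in 5!/(1-x)^6 is 5! * C(n+5, 5).
For n = 44: 120 * C(49, 5) = 120 * 1906884 = 228826080

228826080


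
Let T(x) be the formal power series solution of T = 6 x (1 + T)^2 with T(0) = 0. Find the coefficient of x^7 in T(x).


Apply the Lagrange inversion formula: if T = 6 x * phi(T) with phi(t) = (1 + t)^2, then [x^n] T = 6^n * (1/n) [t^(n-1)] phi(t)^n = 6^n * (1/n) [t^(n-1)] (1 + t)^(2n) = 6^n * (1/n) C(2n, n-1).
Using the identity C(2n, n-1) = C(2n, n) * n / (n+1), the unscaled factor equals C(2n, n) / (n+1) = C_n, the n-th Catalan number.
For n = 7: C_7 = C(14, 7) / 8 = 3432/8 = 429.
With the 6^7 = 279936 factor, the coefficient is 279936 * 429 = 120092544.

120092544


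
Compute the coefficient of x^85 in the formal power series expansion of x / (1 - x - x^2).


Let f(x) = sum_{k>=0} a_k x^k. Multiplying f(x) * (1 - x - x^2) = x and matching coefficients gives a_0 = 0, a_1 = 1, and a_k = a_{k-1} + a_{k-2} for k >= 2. These are the Fibonacci numbers F_k.
Iterating from F_0 = 0, F_1 = 1:
F_0=0, F_1=1, F_2=1, F_3=2, F_4=3, F_5=5, F_6=8, F_7=13, F_8=21, F_9=34, ...
F_85 = 259695496911122585.

259695496911122585


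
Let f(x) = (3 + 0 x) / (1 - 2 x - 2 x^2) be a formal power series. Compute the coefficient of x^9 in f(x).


Write f(x) = sum_{k>=0} a_k x^k. Multiplying both sides by 1 - 2 x - 2 x^2 gives
(1 - 2 x - 2 x^2) sum_{k>=0} a_k x^k = 3 + 0 x.
Matching coefficients:
 x^0: a_0 = 3
 x^1: a_1 - 2 a_0 = 0  =>  a_1 = 2*3 + 0 = 6
 x^k (k >= 2): a_k = 2 a_{k-1} + 2 a_{k-2}.
Iterating: a_2 = 18, a_3 = 48, a_4 = 132, a_5 = 360, a_6 = 984, a_7 = 2688, a_8 = 7344, a_9 = 20064.
So the coefficient of x^9 is 20064.

20064


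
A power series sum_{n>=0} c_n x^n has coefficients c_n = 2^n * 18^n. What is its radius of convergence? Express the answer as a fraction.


By the root test (Cauchy-Hadamard), the radius is R = 1 / limsup_n |c_n|^(1/n).
Here |c_n|^(1/n) = (2^n * 18^n)^(1/n) = 2 * 18 = 36 for all n.
So R = 1/36 = 1/36.

1/36


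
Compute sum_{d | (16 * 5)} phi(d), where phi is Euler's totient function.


First, 16 * 5 = 80. One classical identity is sum_{d | n} phi(d) = n (each k in [1, n] has a unique gcd with n, and among the k's with gcd(k, n) = n/d there are phi(d) of them). So the sum equals 80. We also verify directly:
Divisors of 80: 1, 2, 4, 5, 8, 10, 16, 20, 40, 80.
phi values: 1, 1, 2, 4, 4, 4, 8, 8, 16, 32.
Sum = 80.

80


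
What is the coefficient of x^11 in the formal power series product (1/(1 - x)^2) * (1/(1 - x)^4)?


Combine the factors: (1/(1 - x)^2) * (1/(1 - x)^4) = 1/(1 - x)^6.
Then use 1/(1 - x)^r = sum_{k>=0} C(k + r - 1, r - 1) x^k with r = 6 and k = 11:
C(16, 5) = 4368.

4368


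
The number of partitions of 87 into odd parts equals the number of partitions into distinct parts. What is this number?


Computing partitions of 87 into odd parts (1, 3, 5, ...):
Using the generating function prod_{k>=0} 1/(1-x^(2k+1)),
the count is 145578

145578


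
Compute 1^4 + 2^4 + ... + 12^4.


This power sum has a closed form given by Faulhaber's formula
sum_{k=1}^{m} k^p = (1 / (p + 1)) * sum_{j=0}^{p} C(p + 1, j) B_j m^(p + 1 - j),
but for small m direct computation is fastest:
1 + 16 + 81 + 256 + 625 + 1296 + 2401 + 4096 + 6561 + 10000 + 14641 + 20736 = 60710.

60710


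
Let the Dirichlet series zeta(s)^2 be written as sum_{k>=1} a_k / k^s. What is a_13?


The Dirichlet convolution of the constant function 1 with itself gives (1 * 1)(k) = sum_{d | k} 1 = d(k), the number of positive divisors of k.
Since zeta(s) = sum_{k>=1} 1/k^s, we have zeta(s)^2 = sum_{k>=1} d(k)/k^s, so a_k = d(k).
For k = 13: the divisors are 1, 13.
Count = 2.

2


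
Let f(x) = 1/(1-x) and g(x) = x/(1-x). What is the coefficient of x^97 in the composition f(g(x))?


First simplify the composition: f(g(x)) = 1/(1 - x/(1-x)) = (1-x)/((1-x) - x) = (1-x)/(1-2x).
Now extract the coefficient. Write (1-x)/(1-2x) = 1/(1-2x) - x/(1-2x).
The coefficient of x^n in 1/(1-2x) is 2^n, and in x/(1-2x) is 2^(n-1) (for n >= 1).
So the coefficient of x^97 is 2^97 - 2^96 = 158456325028528675187087900672 - 79228162514264337593543950336 = 79228162514264337593543950336.

79228162514264337593543950336


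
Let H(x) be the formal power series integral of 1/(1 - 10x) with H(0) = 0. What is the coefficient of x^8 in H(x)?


1/(1 - 10x) = sum_{k>=0} 10^k x^k. Integrating termwise with H(0) = 0:
H(x) = sum_{k>=0} 10^k x^(k+1) / (k+1) = sum_{m>=1} 10^(m-1) x^m / m.
For m = 8: 10^7/8 = 10000000/8 = 1250000.

1250000


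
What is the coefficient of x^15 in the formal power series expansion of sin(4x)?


The Maclaurin series is sin(t) = sum_{k>=0} (-1)^k t^(2k+1) / (2k+1)!, so substituting t = 4x, only odd powers of x are nonzero, with coefficient of x^(2k+1) equal to (-1)^k 4^(2k+1) / (2k+1)!.
Write 15 = 2*7 + 1, giving the coefficient (-1)^7 * 4^15 / 15! = -1073741824/1307674368000 = -524288/638512875.

-524288/638512875


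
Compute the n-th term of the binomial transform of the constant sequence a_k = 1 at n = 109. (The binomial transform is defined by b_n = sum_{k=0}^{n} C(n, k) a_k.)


With a_k = 1 for all k, b_n = sum_{k=0}^{n} C(n, k) = 2^n by the binomial theorem.
For n = 109: 2^109 = 649037107316853453566312041152512.

649037107316853453566312041152512


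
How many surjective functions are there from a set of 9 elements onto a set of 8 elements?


By inclusion-exclusion on which target elements are missed, the number of surjections from an n-set onto a k-set is
surj(n, k) = sum_{j=0}^{k} (-1)^j C(k, j) (k - j)^n.
Equivalently surj(n, k) = k! * S(n, k), where S(n, k) is the Stirling number of the second kind.
For n = 9, k = 8:
S(9, 8) = 36, so
surj = 8! * 36 = 40320 * 36 = 1451520.

1451520


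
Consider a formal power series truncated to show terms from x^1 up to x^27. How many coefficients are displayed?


From x^1 to x^27 inclusive, the count is 27 - 1 + 1 = 27.

27


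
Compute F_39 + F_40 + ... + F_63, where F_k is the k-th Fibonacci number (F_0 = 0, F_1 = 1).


Use the identity sum_{k=0}^{N} F_k = F_{N+2} - 1 (which follows from F_{k+2} - F_{k+1} = F_k). Then
sum_{k=39}^{63} F_k = (F_{65} - 1) - (F_{40} - 1) = F_{65} - F_{40}.
Computing: F_{65} = 17167680177565, F_{40} = 102334155, so
Sum = 17167680177565 - 102334155 = 17167577843410.

17167577843410


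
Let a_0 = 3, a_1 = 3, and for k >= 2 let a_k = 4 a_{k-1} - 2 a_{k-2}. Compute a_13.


Iterating the recurrence forward:
a_0 = 3
a_1 = 3
a_2 = 4*3 - 2*3 = 6
a_3 = 4*6 - 2*3 = 18
a_4 = 4*18 - 2*6 = 60
a_5 = 4*60 - 2*18 = 204
a_6 = 4*204 - 2*60 = 696
a_7 = 4*696 - 2*204 = 2376
a_8 = 4*2376 - 2*696 = 8112
a_9 = 4*8112 - 2*2376 = 27696
a_10 = 4*27696 - 2*8112 = 94560
a_11 = 4*94560 - 2*27696 = 322848
a_12 = 4*322848 - 2*94560 = 1102272
a_13 = 4*1102272 - 2*322848 = 3763392
So a_13 = 3763392.

3763392


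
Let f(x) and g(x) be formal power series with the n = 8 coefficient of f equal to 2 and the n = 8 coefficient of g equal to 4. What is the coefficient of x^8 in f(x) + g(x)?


Addition of formal power series is termwise.
The coefficient of x^8 in f + g = 2 + 4
= 6

6


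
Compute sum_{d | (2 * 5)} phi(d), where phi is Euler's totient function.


First, 2 * 5 = 10. One classical identity is sum_{d | n} phi(d) = n (each k in [1, n] has a unique gcd with n, and among the k's with gcd(k, n) = n/d there are phi(d) of them). So the sum equals 10. We also verify directly:
Divisors of 10: 1, 2, 5, 10.
phi values: 1, 1, 4, 4.
Sum = 10.

10


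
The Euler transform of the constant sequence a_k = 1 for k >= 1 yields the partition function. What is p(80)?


The Euler transform converts the sequence a_k = 1 into the number of integer partitions.
Using the recurrence or dynamic programming:
p(80) = 15796476

15796476


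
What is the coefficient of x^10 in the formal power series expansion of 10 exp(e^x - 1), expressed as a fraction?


exp(e^x - 1) is the exponential generating function for the Bell numbers Bell_k: exp(e^x - 1) = sum_{k>=0} Bell_k x^k / k!.
So the coefficient of x^10 in 10 exp(e^x - 1) is 10 Bell_10 / 10!.
Computing: Bell_10 = 115975 and 10! = 3628800, giving
10 * 115975/3628800 = 23195/72576.

23195/72576


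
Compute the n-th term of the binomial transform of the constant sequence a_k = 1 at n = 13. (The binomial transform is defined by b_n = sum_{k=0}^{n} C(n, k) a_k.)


With a_k = 1 for all k, b_n = sum_{k=0}^{n} C(n, k) = 2^n by the binomial theorem.
For n = 13: 2^13 = 8192.

8192


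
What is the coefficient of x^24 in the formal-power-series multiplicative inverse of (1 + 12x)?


The inverse is 1/(1 + 12x). Apply the geometric identity 1/(1 - y) = sum_{k>=0} y^k with y = -12x:
1/(1 + 12x) = sum_{k>=0} (-12)^k x^k.
So the coefficient of x^24 is (-12)^24 = 79496847203390844133441536.

79496847203390844133441536


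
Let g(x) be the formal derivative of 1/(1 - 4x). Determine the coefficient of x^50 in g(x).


Differentiate termwise: d/dx sum_{k>=0} 4^k x^k = sum_{k>=1} k 4^k x^(k-1) = sum_{j>=0} (j+1) 4^(j+1) x^j.
Equivalently, d/dx [1/(1 - 4x)] = 4/(1 - 4x)^2.
For j = 50: 51 * 4^51 = 51 * 5070602400912917605986812821504 = 258600722446558797905327453896704.

258600722446558797905327453896704


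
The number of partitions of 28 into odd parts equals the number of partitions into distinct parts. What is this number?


Computing partitions of 28 into odd parts (1, 3, 5, ...):
Using the generating function prod_{k>=0} 1/(1-x^(2k+1)),
the count is 222

222


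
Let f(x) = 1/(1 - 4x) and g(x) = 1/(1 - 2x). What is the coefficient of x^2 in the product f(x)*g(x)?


The coefficient of x^n in f*g is the Cauchy product: sum_{k=0}^{n} a^k * b^(n-k).
With a=4, b=2, n=2:
sum_{k=0}^{2} 4^k * 2^(2-k)
= 28

28


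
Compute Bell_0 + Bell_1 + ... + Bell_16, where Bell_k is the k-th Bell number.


Recall Bell_k counts set partitions of a k-set (with Bell_0 = 1 by convention).
Bell_0 through Bell_16: 1, 1, 2, 5, 15, 52, 203, 877, 4140, 21147, 115975, 678570, 4213597, 27644437, 190899322, 1382958545, 10480142147
Sum = 1 + 1 + 2 + 5 + 15 + 52 + 203 + 877 + 4140 + 21147 + 115975 + 678570 + 4213597 + 27644437 + 190899322 + 1382958545 + 10480142147 = 12086679036.

12086679036


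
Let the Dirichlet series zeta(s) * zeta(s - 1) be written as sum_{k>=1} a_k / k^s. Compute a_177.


Convolution gives a_k = sum_{d | k} d * 1 = sum_{d | k} d = sigma(k), the sum of positive divisors of k.
For k = 177, the divisors are 1, 3, 59, 177, so
sigma(177) = 1 + 3 + 59 + 177 = 240.

240


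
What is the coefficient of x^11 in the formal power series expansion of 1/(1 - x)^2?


The expansion 1/(1 - x)^r = sum_{k>=0} C(k + r - 1, r - 1) x^k follows from the multiset / negative-binomial theorem (or from repeated differentiation of the geometric series).
For r = 2 and k = 11:
C(12, 1) = 479001600 / (1 * 39916800) = 12.

12


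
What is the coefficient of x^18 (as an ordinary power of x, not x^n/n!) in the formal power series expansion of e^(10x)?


The exponential series is e^y = sum_{k>=0} y^k / k!. Substituting y = 10x gives
e^(10x) = sum_{k>=0} 10^k x^k / k!.
So the coefficient of x^n is a^n/n! with a = 10, n = 18:
10^18 / 18! = 1000000000000000000/6402373705728000 = 122070312500/781539759

122070312500/781539759


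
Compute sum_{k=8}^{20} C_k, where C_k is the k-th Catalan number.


C_8 through C_20: 1430, 4862, 16796, 58786, 208012, 742900, 2674440, 9694845, 35357670, 129644790, 477638700, 1767263190, 6564120420
Sum = 1430 + 4862 + 16796 + 58786 + 208012 + 742900 + 2674440 + 9694845 + 35357670 + 129644790 + 477638700 + 1767263190 + 6564120420
= 8987426841

8987426841


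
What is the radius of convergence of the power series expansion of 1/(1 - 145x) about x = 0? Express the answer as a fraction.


Expanding 1/(1 - 145x) = sum_{k>=0} 145^k x^k, the series converges when |145x| < 1, i.e., |x| < 1/145.
So the radius of convergence is 1/145 = 1/145.

1/145


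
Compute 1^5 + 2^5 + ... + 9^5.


This power sum has a closed form given by Faulhaber's formula
sum_{k=1}^{m} k^p = (1 / (p + 1)) * sum_{j=0}^{p} C(p + 1, j) B_j m^(p + 1 - j),
but for small m direct computation is fastest:
1 + 32 + 243 + 1024 + 3125 + 7776 + 16807 + 32768 + 59049 = 120825.

120825


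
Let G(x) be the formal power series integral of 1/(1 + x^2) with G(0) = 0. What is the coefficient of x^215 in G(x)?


1/(1 + x^2) = sum_{j>=0} (-1)^j x^(2j). Integrating termwise with G(0) = 0:
G(x) = sum_{j>=0} (-1)^j x^(2j+1) / (2j+1) = arctan(x).
Only odd powers are nonzero. For x^215 write 215 = 2*107 + 1, giving
(-1)^107 / 215 = -1/215 = -1/215.

-1/215


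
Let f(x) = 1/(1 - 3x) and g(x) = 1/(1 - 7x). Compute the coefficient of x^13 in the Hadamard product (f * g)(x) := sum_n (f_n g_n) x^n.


f has coefficients f_k = 3^k and g has coefficients g_k = 7^k, so the Hadamard product has coefficient (f*g)_k = 3^k * 7^k = 21^k.
For k = 13: 21^13 = 154472377739119461.

154472377739119461


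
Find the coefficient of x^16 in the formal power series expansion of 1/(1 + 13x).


Write 1/(1 + c x) = 1/(1 - (-c) x) and apply the geometric-series identity
1/(1 - y) = sum_{k>=0} y^k to get 1/(1 + c x) = sum_{k>=0} (-c)^k x^k.
So the coefficient of x^k is (-c)^k = (-1)^k * c^k.
Here c = 13 and k = 16:
(-13)^16 = 1 * 665416609183179841 = 665416609183179841

665416609183179841


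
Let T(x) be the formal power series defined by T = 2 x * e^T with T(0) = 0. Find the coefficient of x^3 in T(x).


Apply the Lagrange inversion formula: if T = 2 x * phi(T) with phi(t) = e^t, then
[x^n] T = 2^n * (1/n) [t^(n-1)] phi(t)^n = 2^n * (1/n) [t^(n-1)] e^(n t) = 2^n * (1/n) * n^(n-1) / (n-1)! = 2^n * n^(n-1) / n!.
When c = 1 this is the Cayley count of rooted labeled trees on n vertices, divided by n!.
For n = 3: 2^3 * 3^2 / 3! = 8 * 9/6 = 12.

12


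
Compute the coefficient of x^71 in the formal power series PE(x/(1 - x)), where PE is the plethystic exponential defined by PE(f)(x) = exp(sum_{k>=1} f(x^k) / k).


For f(x) = x/(1 - x) we have
sum_{k>=1} f(x^k) / k = sum_{k>=1} (1/k) * x^k / (1 - x^k) = sum_{k, m >= 1} x^(k m) / k,
which after exponentiating simplifies to
PE(x/(1 - x)) = prod_{k>=1} 1 / (1 - x^k).
This is the generating function for the partition function p(n), so the coefficient of x^71 is p(71).
Computing p(71) by dynamic programming over parts 1, 2, ..., 71: p(71) = 4697205.

4697205


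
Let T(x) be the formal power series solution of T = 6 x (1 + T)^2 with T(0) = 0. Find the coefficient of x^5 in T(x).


Apply the Lagrange inversion formula: if T = 6 x * phi(T) with phi(t) = (1 + t)^2, then [x^n] T = 6^n * (1/n) [t^(n-1)] phi(t)^n = 6^n * (1/n) [t^(n-1)] (1 + t)^(2n) = 6^n * (1/n) C(2n, n-1).
Using the identity C(2n, n-1) = C(2n, n) * n / (n+1), the unscaled factor equals C(2n, n) / (n+1) = C_n, the n-th Catalan number.
For n = 5: C_5 = C(10, 5) / 6 = 252/6 = 42.
With the 6^5 = 7776 factor, the coefficient is 7776 * 42 = 326592.

326592


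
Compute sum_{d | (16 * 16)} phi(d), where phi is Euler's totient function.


First, 16 * 16 = 256. One classical identity is sum_{d | n} phi(d) = n (each k in [1, n] has a unique gcd with n, and among the k's with gcd(k, n) = n/d there are phi(d) of them). So the sum equals 256. We also verify directly:
Divisors of 256: 1, 2, 4, 8, 16, 32, 64, 128, 256.
phi values: 1, 1, 2, 4, 8, 16, 32, 64, 128.
Sum = 256.

256


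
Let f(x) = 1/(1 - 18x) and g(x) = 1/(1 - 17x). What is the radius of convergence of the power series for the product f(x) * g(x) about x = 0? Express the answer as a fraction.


The radius of 1/(1 - 18x) is 1/18 (nearest singularity at x = 1/18), and the radius of 1/(1 - 17x) is 1/17.
The product f(x)*g(x) = 1/((1 - 18x)(1 - 17x)) has singularities at both 1/18 and 1/17, so its radius of convergence is the distance to the nearest one:
min(1/18, 1/17) = 1/18.

1/18


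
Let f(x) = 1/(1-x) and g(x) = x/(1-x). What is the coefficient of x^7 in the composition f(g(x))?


First simplify the composition: f(g(x)) = 1/(1 - x/(1-x)) = (1-x)/((1-x) - x) = (1-x)/(1-2x).
Now extract the coefficient. Write (1-x)/(1-2x) = 1/(1-2x) - x/(1-2x).
The coefficient of x^n in 1/(1-2x) is 2^n, and in x/(1-2x) is 2^(n-1) (for n >= 1).
So the coefficient of x^7 is 2^7 - 2^6 = 128 - 64 = 64.

64


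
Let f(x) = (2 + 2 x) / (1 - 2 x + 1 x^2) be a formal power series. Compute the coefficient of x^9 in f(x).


Write f(x) = sum_{k>=0} a_k x^k. Multiplying both sides by 1 - 2 x + 1 x^2 gives
(1 - 2 x + 1 x^2) sum_{k>=0} a_k x^k = 2 + 2 x.
Matching coefficients:
 x^0: a_0 = 2
 x^1: a_1 - 2 a_0 = 2  =>  a_1 = 2*2 + 2 = 6
 x^k (k >= 2): a_k = 2 a_{k-1} - 1 a_{k-2}.
Iterating: a_2 = 10, a_3 = 14, a_4 = 18, a_5 = 22, a_6 = 26, a_7 = 30, a_8 = 34, a_9 = 38.
So the coefficient of x^9 is 38.

38


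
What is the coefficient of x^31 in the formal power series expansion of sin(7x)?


The Maclaurin series is sin(t) = sum_{k>=0} (-1)^k t^(2k+1) / (2k+1)!, so substituting t = 7x, only odd powers of x are nonzero, with coefficient of x^(2k+1) equal to (-1)^k 7^(2k+1) / (2k+1)!.
Write 31 = 2*15 + 1, giving the coefficient (-1)^15 * 7^31 / 31! = -157775382034845806615042743/8222838654177922817725562880000000 = -65712362363534280139543/3424755790994553443450880000000.

-65712362363534280139543/3424755790994553443450880000000


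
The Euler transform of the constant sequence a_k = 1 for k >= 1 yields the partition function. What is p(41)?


The Euler transform converts the sequence a_k = 1 into the number of integer partitions.
Using the recurrence or dynamic programming:
p(41) = 44583

44583


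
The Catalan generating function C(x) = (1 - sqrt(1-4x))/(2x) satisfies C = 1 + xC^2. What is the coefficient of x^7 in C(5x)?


Substituting x -> 5x scales the n-th coefficient by 5^n, so [x^7] C(5x) = 5^7 * C_7.
C_7 = C(2*7, 7)/(8) = 3432/8 = 429.
So 5^7 * 429 = 78125 * 429 = 33515625.

33515625


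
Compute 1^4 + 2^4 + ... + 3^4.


This power sum has a closed form given by Faulhaber's formula
sum_{k=1}^{m} k^p = (1 / (p + 1)) * sum_{j=0}^{p} C(p + 1, j) B_j m^(p + 1 - j),
but for small m direct computation is fastest:
1 + 16 + 81 = 98.

98


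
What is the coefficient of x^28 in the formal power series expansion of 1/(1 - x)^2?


The negative binomial / multiset identity is
1/(1 - x)^r = sum_{k>=0} C(k + r - 1, r - 1) x^k.
Here r = 2 and k = 28, so the coefficient is
C(28 + 1, 1) = C(29, 1)
= 29

29


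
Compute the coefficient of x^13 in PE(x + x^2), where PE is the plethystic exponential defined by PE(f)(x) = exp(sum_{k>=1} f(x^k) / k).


With f(x) = x + x^2, the exponent is sum_{k>=1} (x^k + x^(2k)) / k = -ln(1 - x) - ln(1 - x^2). Exponentiating:
PE(x + x^2) = 1 / ((1 - x)(1 - x^2)).
This is the generating function for partitions of n into parts of size 1 or 2. The number of 2's can be any j in 0..6, and the rest are 1's, so
[x^13] = floor(13/2) + 1 = 7.

7


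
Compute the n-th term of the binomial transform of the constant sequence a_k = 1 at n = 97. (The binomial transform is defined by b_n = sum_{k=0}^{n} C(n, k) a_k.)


With a_k = 1 for all k, b_n = sum_{k=0}^{n} C(n, k) = 2^n by the binomial theorem.
For n = 97: 2^97 = 158456325028528675187087900672.

158456325028528675187087900672


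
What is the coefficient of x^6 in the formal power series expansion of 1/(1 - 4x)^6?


The general identity 1/(1 - c x)^r = sum_{k>=0} c^k C(k + r - 1, r - 1) x^k follows by substituting y = c x into 1/(1 - y)^r = sum_{k>=0} C(k + r - 1, r - 1) y^k.
For c = 4, r = 6, k = 6:
4^6 * C(11, 5) = 4096 * 462 = 1892352.

1892352


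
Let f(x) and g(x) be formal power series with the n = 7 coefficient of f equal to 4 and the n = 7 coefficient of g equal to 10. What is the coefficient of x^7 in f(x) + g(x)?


Addition of formal power series is termwise.
The coefficient of x^7 in f + g = 4 + 10
= 14

14


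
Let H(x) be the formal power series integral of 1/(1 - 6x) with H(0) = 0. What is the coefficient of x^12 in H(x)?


1/(1 - 6x) = sum_{k>=0} 6^k x^k. Integrating termwise with H(0) = 0:
H(x) = sum_{k>=0} 6^k x^(k+1) / (k+1) = sum_{m>=1} 6^(m-1) x^m / m.
For m = 12: 6^11/12 = 362797056/12 = 30233088.

30233088


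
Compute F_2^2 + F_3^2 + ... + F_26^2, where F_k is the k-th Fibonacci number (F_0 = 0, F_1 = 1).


There is a standard identity sum_{k=0}^{N} F_k^2 = F_N * F_{N+1} (proved inductively from the telescoping relation F_k^2 = F_k F_{k+1} - F_{k-1} F_k). Then
sum_{k=2}^{26} F_k^2 = F_26 F_27 - F_1 F_2.
Computing: F_26 = 121393, F_27 = 196418, F_1 = 1, F_2 = 1.
Sum = 121393 * 196418 - 1 * 1 = 23843770273.

23843770273


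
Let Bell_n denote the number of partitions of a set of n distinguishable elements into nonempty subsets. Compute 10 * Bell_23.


Bell_23 can be computed from the Bell triangle or from Dobinski's identity Bell_n = (1/e) * sum_{k>=0} k^n / k!.
Computing Bell_23 = 44152005855084346.
Then 10 * 44152005855084346 = 441520058550843460.

441520058550843460


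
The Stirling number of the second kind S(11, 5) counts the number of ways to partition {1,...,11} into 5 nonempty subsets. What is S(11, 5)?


Using the explicit formula S(n,k) = (1/k!) sum_{j=0}^{k} (-1)^(k-j) C(k,j) j^n:
S(11, 5) = 246730
Equivalently, S(n,k) is n! times the coefficient of x^n in the EGF (e^x - 1)^k / k!.

246730


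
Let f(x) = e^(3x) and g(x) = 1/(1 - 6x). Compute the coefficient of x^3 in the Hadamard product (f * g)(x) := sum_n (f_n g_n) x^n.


Expanding: f_k = 3^k/k! (from e^(3x)) and g_k = 6^k (from 1/(1 - 6x)). So the Hadamard coefficient (f * g)_k = 3^k 6^k / k! = (18)^k / k!.
For k = 3: 18^3/3! = 5832/6 = 972.

972


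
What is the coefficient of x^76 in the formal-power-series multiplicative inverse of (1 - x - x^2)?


Let the inverse be f(x) = sum_{k>=0} a_k x^k. From f(x) * (1 - x - x^2) = 1 and matching coefficients:
 x^0: a_0 = 1.
 x^1: a_1 - a_0 = 0, so a_1 = 1.
 x^k (k >= 2): a_k - a_{k-1} - a_{k-2} = 0, i.e. a_k = a_{k-1} + a_{k-2}.
This is the Fibonacci-type recurrence shifted so that a_0 = a_1 = 1.
Iterating: a_0=1, a_1=1, a_2=2, a_3=3, a_4=5, a_5=8, a_6=13, a_7=21, a_8=34, a_9=55, ...
a_76 = 5527939700884757.

5527939700884757


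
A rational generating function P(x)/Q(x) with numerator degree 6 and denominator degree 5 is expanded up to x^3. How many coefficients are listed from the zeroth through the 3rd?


Expanding up to x^3 gives the coefficients for x^0, x^1, ..., x^3.
That is 3 + 1 = 4 coefficients in total.

4


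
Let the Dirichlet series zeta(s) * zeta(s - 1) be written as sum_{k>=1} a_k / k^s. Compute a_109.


Convolution gives a_k = sum_{d | k} d * 1 = sum_{d | k} d = sigma(k), the sum of positive divisors of k.
For k = 109, the divisors are 1, 109, so
sigma(109) = 1 + 109 = 110.

110


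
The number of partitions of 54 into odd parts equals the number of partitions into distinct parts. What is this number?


Computing partitions of 54 into odd parts (1, 3, 5, ...):
Using the generating function prod_{k>=0} 1/(1-x^(2k+1)),
the count is 5718

5718


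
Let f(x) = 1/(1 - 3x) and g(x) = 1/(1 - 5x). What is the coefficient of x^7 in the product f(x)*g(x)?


The coefficient of x^n in f*g is the Cauchy product: sum_{k=0}^{n} a^k * b^(n-k).
With a=3, b=5, n=7:
sum_{k=0}^{7} 3^k * 5^(7-k)
= 192032

192032


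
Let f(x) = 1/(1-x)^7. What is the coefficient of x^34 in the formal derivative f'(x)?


Differentiate: d/dx [ 1/(1-x)^r ] = r / (1-x)^(r+1).
Here r = 7, so f'(x) = 7 / (1-x)^8.
The expansion of 1/(1-x)^(r+1) has coefficient of x^n equal to C(n+r, r).
So the coefficient of x^34 in f'(x) is
7 * C(41, 7) = 7 * 22481940 = 157373580

157373580


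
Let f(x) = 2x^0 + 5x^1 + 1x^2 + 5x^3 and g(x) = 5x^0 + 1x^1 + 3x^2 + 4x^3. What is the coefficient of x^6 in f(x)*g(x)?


Cauchy product at x^6:
5*4
= 20

20


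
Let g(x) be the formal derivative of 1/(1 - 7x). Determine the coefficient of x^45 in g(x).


Differentiate termwise: d/dx sum_{k>=0} 7^k x^k = sum_{k>=1} k 7^k x^(k-1) = sum_{j>=0} (j+1) 7^(j+1) x^j.
Equivalently, d/dx [1/(1 - 7x)] = 7/(1 - 7x)^2.
For j = 45: 46 * 7^46 = 46 * 749048330965186233494494102694564493649 = 34456223224398566740746728723949966707854.

34456223224398566740746728723949966707854


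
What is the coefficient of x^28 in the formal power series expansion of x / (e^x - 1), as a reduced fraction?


The exponential generating function for Bernoulli numbers is
x / (e^x - 1) = sum_{k>=0} B_k x^k / k!.
So the coefficient of x^28 in x / (e^x - 1) is B_28 / 28!.
Computing: B_28 = -23749461029/870, 28! = 304888344611713860501504000000, giving
-23749461029/870 / 304888344611713860501504000000 = -3392780147/37893265687455865519472640000000.

-3392780147/37893265687455865519472640000000


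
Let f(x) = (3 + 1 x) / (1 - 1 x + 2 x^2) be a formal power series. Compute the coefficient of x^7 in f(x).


Write f(x) = sum_{k>=0} a_k x^k. Multiplying both sides by 1 - 1 x + 2 x^2 gives
(1 - 1 x + 2 x^2) sum_{k>=0} a_k x^k = 3 + 1 x.
Matching coefficients:
 x^0: a_0 = 3
 x^1: a_1 - 1 a_0 = 1  =>  a_1 = 1*3 + 1 = 4
 x^k (k >= 2): a_k = 1 a_{k-1} - 2 a_{k-2}.
Iterating: a_2 = -2, a_3 = -10, a_4 = -6, a_5 = 14, a_6 = 26, a_7 = -2.
So the coefficient of x^7 is -2.

-2


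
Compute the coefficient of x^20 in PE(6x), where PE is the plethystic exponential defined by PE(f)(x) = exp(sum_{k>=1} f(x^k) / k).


With f(x) = 6x, the exponent is sum_{k>=1} 6 x^k / k = 6 * (-ln(1 - x)). Exponentiating:
PE(6x) = exp(-6 ln(1 - x)) = 1/(1 - x)^6.
By the negative binomial expansion, [x^n] 1/(1 - x)^6 = C(n + 5, 5).
For n = 20: C(25, 5) = 53130.

53130


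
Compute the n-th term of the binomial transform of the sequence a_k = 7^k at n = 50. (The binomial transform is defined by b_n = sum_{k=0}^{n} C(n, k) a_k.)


With a_k = 7^k, b_n = sum_{k=0}^{n} C(n, k) 7^k = (1 + 7)^n by the binomial theorem.
For n = 50: (1 + 7)^50 = 8^50 = 1427247692705959881058285969449495136382746624.

1427247692705959881058285969449495136382746624


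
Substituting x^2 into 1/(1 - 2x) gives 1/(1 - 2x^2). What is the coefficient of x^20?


The coefficient of x^(2m) in 1/(1 - 2x^2) is 2^m.
With n = 20 = 2*10, the coefficient is 2^10 = 1024.

1024


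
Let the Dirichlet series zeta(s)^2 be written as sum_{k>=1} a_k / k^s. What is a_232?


The Dirichlet convolution of the constant function 1 with itself gives (1 * 1)(k) = sum_{d | k} 1 = d(k), the number of positive divisors of k.
Since zeta(s) = sum_{k>=1} 1/k^s, we have zeta(s)^2 = sum_{k>=1} d(k)/k^s, so a_k = d(k).
For k = 232: the divisors are 1, 2, 4, 8, 29, 58, 116, 232.
Count = 8.

8


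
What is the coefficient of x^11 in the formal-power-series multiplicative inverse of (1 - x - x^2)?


Let the inverse be f(x) = sum_{k>=0} a_k x^k. From f(x) * (1 - x - x^2) = 1 and matching coefficients:
 x^0: a_0 = 1.
 x^1: a_1 - a_0 = 0, so a_1 = 1.
 x^k (k >= 2): a_k - a_{k-1} - a_{k-2} = 0, i.e. a_k = a_{k-1} + a_{k-2}.
This is the Fibonacci-type recurrence shifted so that a_0 = a_1 = 1.
Iterating: a_0=1, a_1=1, a_2=2, a_3=3, a_4=5, a_5=8, a_6=13, a_7=21, a_8=34, a_9=55, ...
a_11 = 144.

144


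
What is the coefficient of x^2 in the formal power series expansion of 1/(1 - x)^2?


The expansion 1/(1 - x)^r = sum_{k>=0} C(k + r - 1, r - 1) x^k follows from the multiset / negative-binomial theorem (or from repeated differentiation of the geometric series).
For r = 2 and k = 2:
C(3, 1) = 6 / (1 * 2) = 3.

3


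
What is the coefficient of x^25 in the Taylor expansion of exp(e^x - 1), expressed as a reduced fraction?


exp(e^x - 1) = sum_{k>=0} Bell_k x^k / k!, where Bell_k is the k-th Bell number.
So the coefficient of x^25 is Bell_25 / 25!.
Computing: Bell_25 = 4638590332229999353 and 25! = 15511210043330985984000000, giving
4638590332229999353/15511210043330985984000000 = 356814640940769181/1193170003333152768000000.

356814640940769181/1193170003333152768000000


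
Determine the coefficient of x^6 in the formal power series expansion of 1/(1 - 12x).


The geometric series identity gives 1/(1 - c x) = sum_{k>=0} c^k x^k, so the coefficient of x^k is c^k.
Here c = 12 and k = 6.
Computing: 12^6 = 2985984

2985984


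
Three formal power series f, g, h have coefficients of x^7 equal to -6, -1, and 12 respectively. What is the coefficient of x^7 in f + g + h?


Series addition is componentwise:
-6 + -1 + 12
= 5

5


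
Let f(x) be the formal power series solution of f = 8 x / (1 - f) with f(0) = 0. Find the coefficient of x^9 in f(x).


Apply Lagrange inversion: f = 8 x * phi(f) with phi(t) = 1/(1 - t), so
[x^n] f = 8^n * (1/n) [t^(n-1)] phi(t)^n = 8^n * (1/n) [t^(n-1)] (1 - t)^(-n) = 8^n * (1/n) C(2n - 2, n - 1) = 8^n * C_{n-1}.
For n = 9: C_8 = C(16, 8) / 9 = 12870/9 = 1430.
With the 8^9 = 134217728 factor, the coefficient is 134217728 * 1430 = 191931351040.

191931351040


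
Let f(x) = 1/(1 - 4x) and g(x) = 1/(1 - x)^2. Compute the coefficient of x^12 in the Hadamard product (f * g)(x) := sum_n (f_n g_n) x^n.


f has coefficients f_k = 4^k. For g = 1/(1 - x)^2 the coefficient is g_k = C(k + 1, 1) = k + 1. The Hadamard coefficient is (f * g)_k = 4^k * (k + 1).
For k = 12: 4^12 * 13 = 16777216 * 13 = 218103808.

218103808


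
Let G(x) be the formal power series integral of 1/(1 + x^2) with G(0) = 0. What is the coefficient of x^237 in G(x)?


1/(1 + x^2) = sum_{j>=0} (-1)^j x^(2j). Integrating termwise with G(0) = 0:
G(x) = sum_{j>=0} (-1)^j x^(2j+1) / (2j+1) = arctan(x).
Only odd powers are nonzero. For x^237 write 237 = 2*118 + 1, giving
(-1)^118 / 237 = 1/237 = 1/237.

1/237


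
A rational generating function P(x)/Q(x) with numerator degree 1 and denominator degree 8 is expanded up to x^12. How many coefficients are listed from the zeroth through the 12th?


Expanding up to x^12 gives the coefficients for x^0, x^1, ..., x^12.
That is 12 + 1 = 13 coefficients in total.

13


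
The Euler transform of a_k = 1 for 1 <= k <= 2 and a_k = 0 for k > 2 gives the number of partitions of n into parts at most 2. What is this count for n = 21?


Partitions of 21 into parts at most 2:
Using generating function (1-x)^(-1)(1-x^2)^(-1),
the coefficient of x^21 = 11

11


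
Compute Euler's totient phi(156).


phi(n) counts integers in [1, n] coprime to n. Using the multiplicative formula phi(n) = n * prod_{p | n} (1 - 1/p):
156 = 2^2 * 3 * 13, so
phi(156) = 156 * (1 - 1/2) * (1 - 1/3) * (1 - 1/13) = 48.

48


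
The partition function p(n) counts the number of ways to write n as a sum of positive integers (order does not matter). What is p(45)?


Using the generating function prod_{k>=1} 1/(1-x^k), we compute p(45).
By dynamic programming over parts 1 through 45:
p(45) = 89134

89134


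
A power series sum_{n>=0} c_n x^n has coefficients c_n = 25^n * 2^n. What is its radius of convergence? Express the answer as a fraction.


By the root test (Cauchy-Hadamard), the radius is R = 1 / limsup_n |c_n|^(1/n).
Here |c_n|^(1/n) = (25^n * 2^n)^(1/n) = 25 * 2 = 50 for all n.
So R = 1/50 = 1/50.

1/50


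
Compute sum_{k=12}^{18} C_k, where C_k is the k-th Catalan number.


C_12 through C_18: 208012, 742900, 2674440, 9694845, 35357670, 129644790, 477638700
Sum = 208012 + 742900 + 2674440 + 9694845 + 35357670 + 129644790 + 477638700
= 655961357

655961357


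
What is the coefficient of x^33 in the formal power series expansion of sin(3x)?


The Maclaurin series is sin(t) = sum_{k>=0} (-1)^k t^(2k+1) / (2k+1)!, so substituting t = 3x, only odd powers of x are nonzero, with coefficient of x^(2k+1) equal to (-1)^k 3^(2k+1) / (2k+1)!.
Write 33 = 2*16 + 1, giving the coefficient (-1)^16 * 3^33 / 33! = 5559060566555523/8683317618811886495518194401280000000 = 387420489/605155334745140274135040000000.

387420489/605155334745140274135040000000


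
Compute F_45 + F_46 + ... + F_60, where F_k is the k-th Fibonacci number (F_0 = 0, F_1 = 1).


Use the identity sum_{k=0}^{N} F_k = F_{N+2} - 1 (which follows from F_{k+2} - F_{k+1} = F_k). Then
sum_{k=45}^{60} F_k = (F_{62} - 1) - (F_{46} - 1) = F_{62} - F_{46}.
Computing: F_{62} = 4052739537881, F_{46} = 1836311903, so
Sum = 4052739537881 - 1836311903 = 4050903225978.

4050903225978


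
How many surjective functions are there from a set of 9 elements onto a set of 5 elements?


By inclusion-exclusion on which target elements are missed, the number of surjections from an n-set onto a k-set is
surj(n, k) = sum_{j=0}^{k} (-1)^j C(k, j) (k - j)^n.
Equivalently surj(n, k) = k! * S(n, k), where S(n, k) is the Stirling number of the second kind.
For n = 9, k = 5:
S(9, 5) = 6951, so
surj = 5! * 6951 = 120 * 6951 = 834120.

834120


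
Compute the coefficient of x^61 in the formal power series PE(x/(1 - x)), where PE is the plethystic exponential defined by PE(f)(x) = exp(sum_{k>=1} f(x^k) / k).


For f(x) = x/(1 - x) we have
sum_{k>=1} f(x^k) / k = sum_{k>=1} (1/k) * x^k / (1 - x^k) = sum_{k, m >= 1} x^(k m) / k,
which after exponentiating simplifies to
PE(x/(1 - x)) = prod_{k>=1} 1 / (1 - x^k).
This is the generating function for the partition function p(n), so the coefficient of x^61 is p(61).
Computing p(61) by dynamic programming over parts 1, 2, ..., 61: p(61) = 1121505.

1121505


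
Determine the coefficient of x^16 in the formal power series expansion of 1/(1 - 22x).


The geometric series identity gives 1/(1 - c x) = sum_{k>=0} c^k x^k, so the coefficient of x^k is c^k.
Here c = 22 and k = 16.
Computing: 22^16 = 3011361496339065143296

3011361496339065143296


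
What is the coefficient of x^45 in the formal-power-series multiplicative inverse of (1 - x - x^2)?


Let the inverse be f(x) = sum_{k>=0} a_k x^k. From f(x) * (1 - x - x^2) = 1 and matching coefficients:
 x^0: a_0 = 1.
 x^1: a_1 - a_0 = 0, so a_1 = 1.
 x^k (k >= 2): a_k - a_{k-1} - a_{k-2} = 0, i.e. a_k = a_{k-1} + a_{k-2}.
This is the Fibonacci-type recurrence shifted so that a_0 = a_1 = 1.
Iterating: a_0=1, a_1=1, a_2=2, a_3=3, a_4=5, a_5=8, a_6=13, a_7=21, a_8=34, a_9=55, ...
a_45 = 1836311903.

1836311903


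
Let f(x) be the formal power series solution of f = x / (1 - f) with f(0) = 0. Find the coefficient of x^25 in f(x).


Apply Lagrange inversion: f = x * phi(f) with phi(t) = 1/(1 - t), so
[x^n] f = (1/n) [t^(n-1)] phi(t)^n = (1/n) [t^(n-1)] (1 - t)^(-n) = (1/n) C(2n - 2, n - 1) = C_{n-1}.
For n = 25: C_24 = C(48, 24) / 25 = 32247603683100/25 = 1289904147324 = 1289904147324.

1289904147324


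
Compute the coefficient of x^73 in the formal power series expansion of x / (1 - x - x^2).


Let f(x) = sum_{k>=0} a_k x^k. Multiplying f(x) * (1 - x - x^2) = x and matching coefficients gives a_0 = 0, a_1 = 1, and a_k = a_{k-1} + a_{k-2} for k >= 2. These are the Fibonacci numbers F_k.
Iterating from F_0 = 0, F_1 = 1:
F_0=0, F_1=1, F_2=1, F_3=2, F_4=3, F_5=5, F_6=8, F_7=13, F_8=21, F_9=34, ...
F_73 = 806515533049393.

806515533049393


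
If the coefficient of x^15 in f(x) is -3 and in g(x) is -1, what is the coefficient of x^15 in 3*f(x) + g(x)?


Scalar multiplication scales coefficients: 3 * -3 = -9.
Then add the g coefficient: -9 + -1
= -10

-10


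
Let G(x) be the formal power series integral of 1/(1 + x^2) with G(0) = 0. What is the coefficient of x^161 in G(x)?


1/(1 + x^2) = sum_{j>=0} (-1)^j x^(2j). Integrating termwise with G(0) = 0:
G(x) = sum_{j>=0} (-1)^j x^(2j+1) / (2j+1) = arctan(x).
Only odd powers are nonzero. For x^161 write 161 = 2*80 + 1, giving
(-1)^80 / 161 = 1/161 = 1/161.

1/161


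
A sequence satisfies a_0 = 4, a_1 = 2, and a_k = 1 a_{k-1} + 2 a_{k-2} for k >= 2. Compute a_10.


The characteristic equation is t^2 - 1 t - 2 = 0, with roots r_1 = 2 and r_2 = -1 (so c_1 = r_1 + r_2, c_2 = -r_1 r_2 as required).
One can use the closed form a_n = A r_1^n + B r_2^n, but direct iteration is more reliable:
a_0 = 4, a_1 = 2, a_2 = 10, a_3 = 14, a_4 = 34, a_5 = 62, a_6 = 130, a_7 = 254, a_8 = 514, a_9 = 1022, a_10 = 2050.
So a_10 = 2050.

2050


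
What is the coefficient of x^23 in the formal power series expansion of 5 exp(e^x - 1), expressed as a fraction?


exp(e^x - 1) is the exponential generating function for the Bell numbers Bell_k: exp(e^x - 1) = sum_{k>=0} Bell_k x^k / k!.
So the coefficient of x^23 in 5 exp(e^x - 1) is 5 Bell_23 / 23!.
Computing: Bell_23 = 44152005855084346 and 23! = 25852016738884976640000, giving
5 * 44152005855084346/25852016738884976640000 = 22076002927542173/2585201673888497664000.

22076002927542173/2585201673888497664000


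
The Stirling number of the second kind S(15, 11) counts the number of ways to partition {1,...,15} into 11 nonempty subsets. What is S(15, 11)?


Using the explicit formula S(n,k) = (1/k!) sum_{j=0}^{k} (-1)^(k-j) C(k,j) j^n:
S(15, 11) = 1479478
Equivalently, S(n,k) is n! times the coefficient of x^n in the EGF (e^x - 1)^k / k!.

1479478


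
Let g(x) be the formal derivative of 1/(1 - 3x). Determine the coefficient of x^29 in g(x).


Differentiate termwise: d/dx sum_{k>=0} 3^k x^k = sum_{k>=1} k 3^k x^(k-1) = sum_{j>=0} (j+1) 3^(j+1) x^j.
Equivalently, d/dx [1/(1 - 3x)] = 3/(1 - 3x)^2.
For j = 29: 30 * 3^30 = 30 * 205891132094649 = 6176733962839470.

6176733962839470


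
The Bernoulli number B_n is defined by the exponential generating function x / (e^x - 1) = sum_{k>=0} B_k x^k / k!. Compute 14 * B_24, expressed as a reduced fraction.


Bernoulli numbers can also be computed recursively via B_0 = 1 and sum_{j=0}^{m} C(m+1, j) B_j = 0 for m >= 1. Odd-index Bernoulli numbers vanish for k >= 3.
Computing B_24 = -236364091/2730, so 14 * B_24 = 14 * -236364091/2730 = -236364091/195.

-236364091/195


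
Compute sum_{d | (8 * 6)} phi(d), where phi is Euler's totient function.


First, 8 * 6 = 48. One classical identity is sum_{d | n} phi(d) = n (each k in [1, n] has a unique gcd with n, and among the k's with gcd(k, n) = n/d there are phi(d) of them). So the sum equals 48. We also verify directly:
Divisors of 48: 1, 2, 3, 4, 6, 8, 12, 16, 24, 48.
phi values: 1, 1, 2, 2, 2, 4, 4, 8, 8, 16.
Sum = 48.

48


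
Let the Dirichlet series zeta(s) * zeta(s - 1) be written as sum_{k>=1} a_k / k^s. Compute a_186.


Convolution gives a_k = sum_{d | k} d * 1 = sum_{d | k} d = sigma(k), the sum of positive divisors of k.
For k = 186, the divisors are 1, 2, 3, 6, 31, 62, 93, 186, so
sigma(186) = 1 + 2 + 3 + 6 + 31 + 62 + 93 + 186 = 384.

384


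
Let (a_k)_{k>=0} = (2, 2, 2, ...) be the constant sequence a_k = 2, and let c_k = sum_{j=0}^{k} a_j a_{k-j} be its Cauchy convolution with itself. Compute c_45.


Since a_j = 2 for all j >= 0, the convolution sum becomes
c_k = sum_{j=0}^{k} 2 * 2 = 4 * (k + 1).
Equivalently, the generating function of (a_k) is 2/(1 - x) and its square is 4/(1 - x)^2 = sum_{k>=0} 4(k + 1) x^k.
For k = 45: 4 * 46 = 184.

184
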